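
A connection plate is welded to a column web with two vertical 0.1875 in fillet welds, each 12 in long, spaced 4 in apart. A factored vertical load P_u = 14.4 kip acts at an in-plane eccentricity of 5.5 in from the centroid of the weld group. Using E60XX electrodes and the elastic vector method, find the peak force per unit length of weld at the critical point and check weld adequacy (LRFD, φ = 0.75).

f_max ≈ 1.6 kip/in; adequate

E60XX → F_EXX = 60 ksi.
Total weld length L_w = 24 in. Treat welds as unit-width lines.
Polar moment about centroid: J = 2[d³/12 + d(b/2)²] = 2[12³/12 + 12×2²] = 384 in³.
Direct shear f_v = P/L_w = 14.4 / 24 = 0.6 kip/in (vertical).
Torsion M = P·e = 14.4 × 5.5 = 79.2 kip·in.
Critical point at (x, y) = (2, 6) from centroid. f_tx = M·y/J = 1.238 kip/in; f_ty = M·x/J = 0.4125 kip/in.
Resultant f_max = √[f_tx² + (f_v + f_ty)²] = √[1.238² + (0.6 + 0.4125)²] = 1.599 kip/in.
Capacity per unit length: φr_n = 0.75 × 0.6 × 60 × (0.707 × 0.1875) = 3.579 kip/in.
1.599 ≤ 3.579 → adequate.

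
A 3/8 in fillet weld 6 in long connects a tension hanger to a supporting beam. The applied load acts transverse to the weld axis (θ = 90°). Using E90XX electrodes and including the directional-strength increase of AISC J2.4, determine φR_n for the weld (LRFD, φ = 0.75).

φR_n ≈ 96.6 kips

E90XX → F_EXX = 90 ksi.
t_e = 0.707 × 0.375 = 0.2651 in; A_we = 0.2651 × 6 = 1.591 in².
Directional factor: 1.0 + 0.5 sin^1.5(90°) = 1.5.
F_nw = 0.6 × 90 × 1.5 = 81 ksi.
φR_n = 0.75 × 81 × 1.591 = 96.64 kips.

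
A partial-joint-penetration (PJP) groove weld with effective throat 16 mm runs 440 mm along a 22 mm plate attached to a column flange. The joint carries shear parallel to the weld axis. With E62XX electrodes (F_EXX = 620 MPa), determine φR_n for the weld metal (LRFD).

φR_n ≈ 1960 kN

Effective throat (given) t_e = 16 mm.
A_we = 16 × 440 = 7040 mm².
F_nw = 0.6 F_EXX = 372 MPa.
φR_n = 0.75 × 372 × 7040 × 10⁻³ = 1964 kN.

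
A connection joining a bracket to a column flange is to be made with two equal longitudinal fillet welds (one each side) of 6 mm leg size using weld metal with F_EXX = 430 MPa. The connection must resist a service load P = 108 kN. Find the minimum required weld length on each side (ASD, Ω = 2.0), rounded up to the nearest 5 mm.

Throat t_e = 0.707 × 6 = 4.242 mm.
r_n/Ω = (0.6 × 430 × 4.242) / 2.0 = 547.2 N/mm = 0.5472 kN/mm.
L_req = P / (r_n/Ω) = 108 / 0.5472 = 197.4 mm total.
Per side: 197.4 / 2 = 98.68 mm.
Round up → use L = 100 mm on each side.

L = 100 mm on each side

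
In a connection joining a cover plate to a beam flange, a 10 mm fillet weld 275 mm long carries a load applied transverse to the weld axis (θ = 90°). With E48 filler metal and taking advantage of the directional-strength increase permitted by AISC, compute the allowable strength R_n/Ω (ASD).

R_n/Ω ≈ 420 kN

E48XX → F_EXX = 480 MPa.
t_e = 0.707 × 10 = 7.07 mm; A_we = 7.07 × 275 = 1944 mm².
Directional factor: 1.0 + 0.5 sin^1.5(90°) = 1.5.
F_nw = 0.6 × 480 × 1.5 = 432 MPa.
R_n/Ω = (432 × 1944) / 2.0 × 10⁻³ = 420 kN.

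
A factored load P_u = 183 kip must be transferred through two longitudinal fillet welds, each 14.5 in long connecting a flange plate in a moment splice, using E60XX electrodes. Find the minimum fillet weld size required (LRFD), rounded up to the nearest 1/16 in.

w = 3/8 in

E60XX → F_EXX = 60 ksi.
Total weld length L = 29 in.
Required throat t_e = P_u / (φ × 0.6 F_EXX × L) = 183 / (0.75 × 0.6 × 60 × 29) = 0.2337 in.
Required leg w = t_e / 0.707 = 0.3306 in → use 3/8 in.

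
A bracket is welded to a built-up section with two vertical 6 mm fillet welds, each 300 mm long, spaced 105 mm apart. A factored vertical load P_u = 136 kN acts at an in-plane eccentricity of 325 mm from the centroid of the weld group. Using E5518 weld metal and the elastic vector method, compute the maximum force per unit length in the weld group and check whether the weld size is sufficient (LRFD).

E55XX → F_EXX = 550 MPa.
Total weld length L_w = 600 mm. Treat welds as unit-width lines.
Polar moment about centroid: J = 2[d³/12 + d(b/2)²] = 2[300³/12 + 300×52.5²] = 6154000 mm³.
Direct shear f_v = P/L_w = 136×10³ / 600 = 226.7 N/mm (vertical).
Torsion M = P·e = 136×10³ × 325 = 44200000 N·mm.
Critical point at (x, y) = (52.5, 150) from centroid. f_tx = M·y/J = 1077 N/mm; f_ty = M·x/J = 377.1 N/mm.
Resultant f_max = √[f_tx² + (f_v + f_ty)²] = √[1077² + (226.7 + 377.1)²] = 1235 N/mm.
Capacity per unit length: φr_n = 0.75 × 0.6 × 550 × (0.707 × 6) = 1050 N/mm.
1235 > 1050 → NOT adequate.

f_max ≈ 1240 N/mm; NOT adequate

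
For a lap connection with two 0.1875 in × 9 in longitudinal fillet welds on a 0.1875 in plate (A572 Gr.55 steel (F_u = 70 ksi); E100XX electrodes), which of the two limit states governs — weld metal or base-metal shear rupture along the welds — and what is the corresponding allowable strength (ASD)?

E100XX → F_EXX = 100 ksi.
t_e = 0.707 × 0.1875 = 0.1326 in; L = 18 in.
Weld metal: R_n/Ω = (1/2.0) × 0.6 × 100 × 0.1326 × 18 = 71.58 kips.
Base metal (shear rupture): R_n/Ω = (1/2.0) × 0.6 × 70 × 0.1875 × 18 = 70.88 kips.
Governing: base-metal shear rupture.

R_n/Ω ≈ 70.9 kips (base-metal shear rupture governs)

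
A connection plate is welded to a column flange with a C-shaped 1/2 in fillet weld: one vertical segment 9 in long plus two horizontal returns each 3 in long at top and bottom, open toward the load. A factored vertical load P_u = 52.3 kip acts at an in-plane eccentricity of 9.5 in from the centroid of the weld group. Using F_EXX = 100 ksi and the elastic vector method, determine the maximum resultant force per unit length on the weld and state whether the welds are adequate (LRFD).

Total weld length L_w = 15 in. Treat welds as unit-width lines.
Centroid: x̄ = 2×3×1.5 / 15 = 0.6 in from the vertical weld.
Polar moment about centroid: J = I_x + I_y = [9³/12 + 2×3×4.5²] + [9×0.6² + 2(3³/12 + 3×0.9²)] = 194.8 in³.
Direct shear f_v = P/L_w = 52.3 / 15 = 3.487 kip/in (vertical).
Torsion M = P·e = 52.3 × 9.5 = 496.85 kip·in.
Critical point at (x, y) = (2.4, 4.5) from centroid. f_tx = M·y/J = 11.47 kip/in; f_ty = M·x/J = 6.12 kip/in.
Resultant f_max = √[f_tx² + (f_v + f_ty)²] = √[11.47² + (3.487 + 6.12)²] = 14.96 kip/in.
Capacity per unit length: φr_n = 0.75 × 0.6 × 100 × (0.707 × 0.5) = 15.91 kip/in.
14.96 ≤ 15.91 → adequate.

f_max ≈ 15 kip/in; adequate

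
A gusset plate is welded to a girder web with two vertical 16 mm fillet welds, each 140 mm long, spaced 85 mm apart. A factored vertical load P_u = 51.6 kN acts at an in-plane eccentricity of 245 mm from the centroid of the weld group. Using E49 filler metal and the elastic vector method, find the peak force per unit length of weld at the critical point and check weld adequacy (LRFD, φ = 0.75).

E49XX → F_EXX = 490 MPa.
Total weld length L_w = 280 mm. Treat welds as unit-width lines.
Polar moment about centroid: J = 2[d³/12 + d(b/2)²] = 2[140³/12 + 140×42.5²] = 963100 mm³.
Direct shear f_v = P/L_w = 51.6×10³ / 280 = 184.3 N/mm (vertical).
Torsion M = P·e = 51.6×10³ × 245 = 12642000 N·mm.
Critical point at (x, y) = (42.5, 70) from centroid. f_tx = M·y/J = 918.9 N/mm; f_ty = M·x/J = 557.9 N/mm.
Resultant f_max = √[f_tx² + (f_v + f_ty)²] = √[918.9² + (184.3 + 557.9)²] = 1181 N/mm.
Capacity per unit length: φr_n = 0.75 × 0.6 × 490 × (0.707 × 16) = 2494 N/mm.
1181 ≤ 2494 → adequate.

f_max ≈ 1180 N/mm; adequate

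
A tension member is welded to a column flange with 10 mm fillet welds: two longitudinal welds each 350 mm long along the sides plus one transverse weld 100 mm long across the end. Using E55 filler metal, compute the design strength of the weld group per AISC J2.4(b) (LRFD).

E55XX → F_EXX = 550 MPa.
t_e = 0.707 × 10 = 7.07 mm.
R_nwl = 0.6 × 550 × 7.07 × 700 × 10⁻³ = 1633 kN (longitudinal, 2 welds).
R_nwt = 0.6 × 550 × 7.07 × 100 × 10⁻³ = 233.3 kN (transverse, base value).
(i) R_nwl + R_nwt = 1866 kN; (ii) 0.85 R_nwl + 1.5 R_nwt = 1738 kN.
R_n = max = 1866 kN [governs: (i)]; φR_n = 1400 kN.

φR_n ≈ 1400 kN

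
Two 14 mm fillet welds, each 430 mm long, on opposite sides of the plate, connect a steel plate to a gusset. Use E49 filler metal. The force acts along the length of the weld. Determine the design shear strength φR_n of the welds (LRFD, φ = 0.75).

E49XX → F_EXX = 490 MPa.
Effective throat t_e = 0.707 × 14 = 9.898 mm.
Total length L = 860 mm; A_we = 9.898 × 860 = 8512 mm².
F_nw = 0.6 F_EXX = 0.6 × 490 = 294 MPa.
φR_n = 0.75 × 294 × 8512 × 10⁻³ = 1877 kN.

φR_n ≈ 1880 kN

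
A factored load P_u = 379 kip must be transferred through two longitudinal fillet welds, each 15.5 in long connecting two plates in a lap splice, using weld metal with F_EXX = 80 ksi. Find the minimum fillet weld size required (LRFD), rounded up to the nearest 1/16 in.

w = 1/2 in

Total weld length L = 31 in.
Required throat t_e = P_u / (φ × 0.6 F_EXX × L) = 379 / (0.75 × 0.6 × 80 × 31) = 0.3396 in.
Required leg w = t_e / 0.707 = 0.4803 in → use 1/2 in.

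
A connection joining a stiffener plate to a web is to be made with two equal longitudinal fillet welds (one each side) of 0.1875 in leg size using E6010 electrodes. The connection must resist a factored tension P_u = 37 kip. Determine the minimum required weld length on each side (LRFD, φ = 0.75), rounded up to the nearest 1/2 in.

E60XX → F_EXX = 60 ksi.
Throat t_e = 0.707 × 0.1875 = 0.1326 in.
φr_n = 0.75 × 0.6 × 60 × 0.1326 = 3.579 kip/in.
L_req = P_u / φr_n = 37 / 3.579 = 10.34 in total.
Per side: 10.34 / 2 = 5.169 in.
Round up → use L = 5.5 in on each side.

L = 5.5 in on each side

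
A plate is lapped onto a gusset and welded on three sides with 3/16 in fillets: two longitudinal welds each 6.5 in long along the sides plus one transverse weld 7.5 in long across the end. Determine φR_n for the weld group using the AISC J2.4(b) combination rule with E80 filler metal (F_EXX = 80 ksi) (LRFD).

t_e = 0.707 × 0.1875 = 0.1326 in.
R_nwl = 0.6 × 80 × 0.1326 × 13 = 82.72 kip (longitudinal, 2 welds).
R_nwt = 0.6 × 80 × 0.1326 × 7.5 = 47.72 kip (transverse, base value).
(i) R_nwl + R_nwt = 130.4 kip; (ii) 0.85 R_nwl + 1.5 R_nwt = 141.9 kip.
R_n = max = 141.9 kip [governs: (ii)]; φR_n = 106.4 kip.

φR_n ≈ 106 kip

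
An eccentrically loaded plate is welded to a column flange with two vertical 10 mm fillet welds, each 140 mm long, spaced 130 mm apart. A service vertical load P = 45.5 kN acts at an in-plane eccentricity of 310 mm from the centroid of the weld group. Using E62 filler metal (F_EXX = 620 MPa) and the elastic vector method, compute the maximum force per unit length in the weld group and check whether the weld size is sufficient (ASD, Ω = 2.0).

f_max ≈ 940 N/mm; adequate

Total weld length L_w = 280 mm. Treat welds as unit-width lines.
Polar moment about centroid: J = 2[d³/12 + d(b/2)²] = 2[140³/12 + 140×65²] = 1640000 mm³.
Direct shear f_v = P/L_w = 45.5×10³ / 280 = 162.5 N/mm (vertical).
Torsion M = P·e = 45.5×10³ × 310 = 14105000 N·mm.
Critical point at (x, y) = (65, 70) from centroid. f_tx = M·y/J = 601.9 N/mm; f_ty = M·x/J = 558.9 N/mm.
Resultant f_max = √[f_tx² + (f_v + f_ty)²] = √[601.9² + (162.5 + 558.9)²] = 939.6 N/mm.
Capacity per unit length: r_n/Ω = (1/2.0) × 0.6 × 620 × (0.707 × 10) = 1315 N/mm.
939.6 ≤ 1315 → adequate.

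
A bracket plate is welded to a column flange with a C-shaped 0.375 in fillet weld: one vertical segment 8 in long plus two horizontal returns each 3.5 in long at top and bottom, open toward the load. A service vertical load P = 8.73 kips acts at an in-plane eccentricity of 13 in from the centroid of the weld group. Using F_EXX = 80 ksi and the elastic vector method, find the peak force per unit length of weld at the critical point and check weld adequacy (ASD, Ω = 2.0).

Total weld length L_w = 15 in. Treat welds as unit-width lines.
Centroid: x̄ = 2×3.5×1.75 / 15 = 0.8167 in from the vertical weld.
Polar moment about centroid: J = I_x + I_y = [8³/12 + 2×3.5×4²] + [8×0.8167² + 2(3.5³/12 + 3.5×0.9333²)] = 173.2 in³.
Direct shear f_v = P/L_w = 8.73 / 15 = 0.582 kip/in (vertical).
Torsion M = P·e = 8.73 × 13 = 113.49 kip·in.
Critical point at (x, y) = (2.683, 4) from centroid. f_tx = M·y/J = 2.62 kip/in; f_ty = M·x/J = 1.758 kip/in.
Resultant f_max = √[f_tx² + (f_v + f_ty)²] = √[2.62² + (0.582 + 1.758)²] = 3.513 kip/in.
Capacity per unit length: r_n/Ω = (1/2.0) × 0.6 × 80 × (0.707 × 0.375) = 6.363 kip/in.
3.513 ≤ 6.363 → adequate.

f_max ≈ 3.51 kip/in; adequate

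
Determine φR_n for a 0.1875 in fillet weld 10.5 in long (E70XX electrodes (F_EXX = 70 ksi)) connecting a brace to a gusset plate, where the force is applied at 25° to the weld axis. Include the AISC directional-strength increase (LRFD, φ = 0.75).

t_e = 0.707 × 0.1875 = 0.1326 in; A_we = 0.1326 × 10.5 = 1.392 in².
Directional factor: 1.0 + 0.5 sin^1.5(25°) = 1.137.
F_nw = 0.6 × 70 × 1.137 = 47.77 ksi.
φR_n = 0.75 × 47.77 × 1.392 = 49.87 kips.

φR_n ≈ 49.9 kips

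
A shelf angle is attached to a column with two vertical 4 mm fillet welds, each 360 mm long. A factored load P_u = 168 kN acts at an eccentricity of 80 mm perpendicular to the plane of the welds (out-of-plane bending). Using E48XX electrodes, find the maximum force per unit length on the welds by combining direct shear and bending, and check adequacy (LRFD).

E48XX → F_EXX = 480 MPa.
L_w = 2 × 360 = 720 mm; section modulus (unit throat) S = 2 × L²/6 = 43200 mm².
Direct shear f_v = P/L_w = 168×10³/720 = 233.3 N/mm.
Moment M = P × e = 168×10³ × 80 = 13440000 N·mm; bending f_b = M/S = 311.1 N/mm.
f_max = √(f_v² + f_b²) = √(233.3² + 311.1²) = 388.9 N/mm.
φr_n = 0.75 × 0.6 × 480 × (0.707 × 4) = 610.8 N/mm → adequate.

f_max ≈ 389 N/mm; adequate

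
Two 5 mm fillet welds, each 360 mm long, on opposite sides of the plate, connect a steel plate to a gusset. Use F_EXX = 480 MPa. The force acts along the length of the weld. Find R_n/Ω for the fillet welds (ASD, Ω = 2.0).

Effective throat t_e = 0.707 × 5 = 3.535 mm.
Total length L = 720 mm; A_we = 3.535 × 720 = 2545 mm².
F_nw = 0.6 F_EXX = 0.6 × 480 = 288 MPa.
R_n = 288 × 2545 × 10⁻³ = 733 kN; R_n/Ω = 733/2.0 = 366.5 kN.

R_n/Ω ≈ 367 kN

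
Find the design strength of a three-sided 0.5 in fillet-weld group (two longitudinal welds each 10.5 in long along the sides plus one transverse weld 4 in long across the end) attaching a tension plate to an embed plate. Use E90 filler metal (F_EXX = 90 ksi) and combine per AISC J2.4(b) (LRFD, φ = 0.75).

t_e = 0.707 × 0.5 = 0.3535 in.
R_nwl = 0.6 × 90 × 0.3535 × 21 = 400.9 kip (longitudinal, 2 welds).
R_nwt = 0.6 × 90 × 0.3535 × 4 = 76.36 kip (transverse, base value).
(i) R_nwl + R_nwt = 477.2 kip; (ii) 0.85 R_nwl + 1.5 R_nwt = 455.3 kip.
R_n = max = 477.2 kip [governs: (i)]; φR_n = 357.9 kip.

φR_n ≈ 358 kip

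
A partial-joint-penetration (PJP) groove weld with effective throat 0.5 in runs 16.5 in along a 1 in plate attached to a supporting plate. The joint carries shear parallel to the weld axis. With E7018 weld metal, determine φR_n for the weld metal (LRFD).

φR_n ≈ 260 kip

E70XX → F_EXX = 70 ksi.
Effective throat (given) t_e = 0.5 in.
A_we = 0.5 × 16.5 = 8.25 in².
F_nw = 0.6 F_EXX = 42 ksi.
φR_n = 0.75 × 42 × 8.25 = 259.9 kip.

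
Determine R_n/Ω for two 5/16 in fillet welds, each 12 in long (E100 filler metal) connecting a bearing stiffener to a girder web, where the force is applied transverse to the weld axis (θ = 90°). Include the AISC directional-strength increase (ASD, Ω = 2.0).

E100XX → F_EXX = 100 ksi.
t_e = 0.707 × 0.3125 = 0.2209 in; A_we = 0.2209 × 24 = 5.302 in².
Directional factor: 1.0 + 0.5 sin^1.5(90°) = 1.5.
F_nw = 0.6 × 100 × 1.5 = 90 ksi.
R_n/Ω = (90 × 5.302) / 2.0 = 238.6 kip.

R_n/Ω ≈ 239 kip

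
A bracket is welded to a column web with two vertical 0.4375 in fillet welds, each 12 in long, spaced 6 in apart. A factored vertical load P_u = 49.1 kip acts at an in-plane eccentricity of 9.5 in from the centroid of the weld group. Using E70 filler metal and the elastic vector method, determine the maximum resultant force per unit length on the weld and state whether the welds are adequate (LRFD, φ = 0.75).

E70XX → F_EXX = 70 ksi.
Total weld length L_w = 24 in. Treat welds as unit-width lines.
Polar moment about centroid: J = 2[d³/12 + d(b/2)²] = 2[12³/12 + 12×3²] = 504 in³.
Direct shear f_v = P/L_w = 49.1 / 24 = 2.046 kip/in (vertical).
Torsion M = P·e = 49.1 × 9.5 = 466.45 kip·in.
Critical point at (x, y) = (3, 6) from centroid. f_tx = M·y/J = 5.553 kip/in; f_ty = M·x/J = 2.776 kip/in.
Resultant f_max = √[f_tx² + (f_v + f_ty)²] = √[5.553² + (2.046 + 2.776)²] = 7.355 kip/in.
Capacity per unit length: φr_n = 0.75 × 0.6 × 70 × (0.707 × 0.4375) = 9.743 kip/in.
7.355 ≤ 9.743 → adequate.

f_max ≈ 7.35 kip/in; adequate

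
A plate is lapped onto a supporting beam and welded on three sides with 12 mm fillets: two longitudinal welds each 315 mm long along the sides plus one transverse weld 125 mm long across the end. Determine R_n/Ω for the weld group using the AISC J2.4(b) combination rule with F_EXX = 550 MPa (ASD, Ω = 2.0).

t_e = 0.707 × 12 = 8.484 mm.
R_nwl = 0.6 × 550 × 8.484 × 630 × 10⁻³ = 1764 kN (longitudinal, 2 welds).
R_nwt = 0.6 × 550 × 8.484 × 125 × 10⁻³ = 350 kN (transverse, base value).
(i) R_nwl + R_nwt = 2114 kN; (ii) 0.85 R_nwl + 1.5 R_nwt = 2024 kN.
R_n = max = 2114 kN [governs: (i)]; R_n/Ω = 1057 kN.

R_n/Ω ≈ 1060 kN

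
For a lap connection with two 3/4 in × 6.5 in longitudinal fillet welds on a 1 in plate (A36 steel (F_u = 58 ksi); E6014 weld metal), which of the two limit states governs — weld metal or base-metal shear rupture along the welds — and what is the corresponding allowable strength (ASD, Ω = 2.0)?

E60XX → F_EXX = 60 ksi.
t_e = 0.707 × 0.75 = 0.5302 in; L = 13 in.
Weld metal: R_n/Ω = (1/2.0) × 0.6 × 60 × 0.5302 × 13 = 124.1 kips.
Base metal (shear rupture): R_n/Ω = (1/2.0) × 0.6 × 58 × 1 × 13 = 226.2 kips.
Governing: weld metal.

R_n/Ω ≈ 124 kips (weld metal governs)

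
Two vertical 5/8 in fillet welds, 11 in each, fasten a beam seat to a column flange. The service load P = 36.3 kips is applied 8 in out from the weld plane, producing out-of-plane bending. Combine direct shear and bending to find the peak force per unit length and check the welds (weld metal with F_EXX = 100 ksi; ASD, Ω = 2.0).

f_max ≈ 7.39 kip/in; adequate

L_w = 2 × 11 = 22 in; section modulus (unit throat) S = 2 × L²/6 = 40.33 in².
Direct shear f_v = P/L_w = 36.3/22 = 1.65 kip/in.
Moment M = P × e = 36.3 × 8 = 290.4 kip·in; bending f_b = M/S = 7.2 kip/in.
f_max = √(f_v² + f_b²) = √(1.65² + 7.2²) = 7.387 kip/in.
r_n/Ω = (1/2.0) × 0.6 × 100 × (0.707 × 0.625) = 13.26 kip/in → adequate.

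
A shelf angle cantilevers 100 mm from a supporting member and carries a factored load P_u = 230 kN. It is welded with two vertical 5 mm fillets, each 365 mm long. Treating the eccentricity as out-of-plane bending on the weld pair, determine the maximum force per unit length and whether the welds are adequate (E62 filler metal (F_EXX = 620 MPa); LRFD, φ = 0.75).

L_w = 2 × 365 = 730 mm; section modulus (unit throat) S = 2 × L²/6 = 44410 mm².
Direct shear f_v = P/L_w = 230×10³/730 = 315.1 N/mm.
Moment M = P × e = 230×10³ × 100 = 23000000 N·mm; bending f_b = M/S = 517.9 N/mm.
f_max = √(f_v² + f_b²) = √(315.1² + 517.9²) = 606.2 N/mm.
φr_n = 0.75 × 0.6 × 620 × (0.707 × 5) = 986.3 N/mm → adequate.

f_max ≈ 606 N/mm; adequate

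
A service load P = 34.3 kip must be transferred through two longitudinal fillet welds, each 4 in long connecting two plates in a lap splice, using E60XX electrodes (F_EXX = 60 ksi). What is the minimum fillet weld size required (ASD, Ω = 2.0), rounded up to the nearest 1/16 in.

w = 3/8 in

Total weld length L = 8 in.
Required throat t_e = P × Ω / (0.6 F_EXX × L) = 34.3 × 2.0 / (0.6 × 60 × 8) = 0.2382 in.
Required leg w = t_e / 0.707 = 0.3369 in → use 3/8 in.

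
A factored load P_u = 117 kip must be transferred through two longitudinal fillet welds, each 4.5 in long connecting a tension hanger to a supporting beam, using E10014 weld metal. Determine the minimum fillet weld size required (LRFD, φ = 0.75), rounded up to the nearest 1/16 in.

w = 7/16 in

E100XX → F_EXX = 100 ksi.
Total weld length L = 9 in.
Required throat t_e = P_u / (φ × 0.6 F_EXX × L) = 117 / (0.75 × 0.6 × 100 × 9) = 0.2889 in.
Required leg w = t_e / 0.707 = 0.4086 in → use 7/16 in.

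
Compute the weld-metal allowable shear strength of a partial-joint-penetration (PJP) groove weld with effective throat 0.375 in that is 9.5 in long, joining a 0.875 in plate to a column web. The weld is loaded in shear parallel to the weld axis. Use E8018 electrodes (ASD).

E80XX → F_EXX = 80 ksi.
Effective throat (given) t_e = 0.375 in.
A_we = 0.375 × 9.5 = 3.562 in².
F_nw = 0.6 F_EXX = 48 ksi.
R_n/Ω = (48 × 3.562) / 2.0 = 85.5 kip.

R_n/Ω ≈ 85.5 kip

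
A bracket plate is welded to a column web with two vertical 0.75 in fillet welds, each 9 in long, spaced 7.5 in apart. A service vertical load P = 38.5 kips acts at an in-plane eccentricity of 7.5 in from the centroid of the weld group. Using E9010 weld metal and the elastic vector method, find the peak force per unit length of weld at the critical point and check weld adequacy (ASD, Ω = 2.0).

E90XX → F_EXX = 90 ksi.
Total weld length L_w = 18 in. Treat welds as unit-width lines.
Polar moment about centroid: J = 2[d³/12 + d(b/2)²] = 2[9³/12 + 9×3.75²] = 374.6 in³.
Direct shear f_v = P/L_w = 38.5 / 18 = 2.139 kip/in (vertical).
Torsion M = P·e = 38.5 × 7.5 = 288.75 kip·in.
Critical point at (x, y) = (3.75, 4.5) from centroid. f_tx = M·y/J = 3.468 kip/in; f_ty = M·x/J = 2.89 kip/in.
Resultant f_max = √[f_tx² + (f_v + f_ty)²] = √[3.468² + (2.139 + 2.89)²] = 6.109 kip/in.
Capacity per unit length: r_n/Ω = (1/2.0) × 0.6 × 90 × (0.707 × 0.75) = 14.32 kip/in.
6.109 ≤ 14.32 → adequate.

f_max ≈ 6.11 kip/in; adequate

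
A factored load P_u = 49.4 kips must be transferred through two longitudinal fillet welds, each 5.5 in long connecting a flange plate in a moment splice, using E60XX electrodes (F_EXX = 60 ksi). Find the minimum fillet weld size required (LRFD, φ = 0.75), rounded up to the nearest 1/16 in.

Total weld length L = 11 in.
Required throat t_e = P_u / (φ × 0.6 F_EXX × L) = 49.4 / (0.75 × 0.6 × 60 × 11) = 0.1663 in.
Required leg w = t_e / 0.707 = 0.2353 in → use 1/4 in.

w = 1/4 in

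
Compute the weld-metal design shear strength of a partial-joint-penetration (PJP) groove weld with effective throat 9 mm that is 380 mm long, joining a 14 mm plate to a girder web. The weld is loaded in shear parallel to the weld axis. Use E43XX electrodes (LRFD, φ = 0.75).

E43XX → F_EXX = 430 MPa.
Effective throat (given) t_e = 9 mm.
A_we = 9 × 380 = 3420 mm².
F_nw = 0.6 F_EXX = 258 MPa.
φR_n = 0.75 × 258 × 3420 × 10⁻³ = 661.8 kN.

φR_n ≈ 662 kN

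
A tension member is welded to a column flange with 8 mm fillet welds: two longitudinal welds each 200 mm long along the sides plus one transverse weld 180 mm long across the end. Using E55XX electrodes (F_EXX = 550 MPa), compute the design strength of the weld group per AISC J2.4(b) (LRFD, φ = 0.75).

t_e = 0.707 × 8 = 5.656 mm.
R_nwl = 0.6 × 550 × 5.656 × 400 × 10⁻³ = 746.6 kN (longitudinal, 2 welds).
R_nwt = 0.6 × 550 × 5.656 × 180 × 10⁻³ = 336 kN (transverse, base value).
(i) R_nwl + R_nwt = 1083 kN; (ii) 0.85 R_nwl + 1.5 R_nwt = 1139 kN.
R_n = max = 1139 kN [governs: (ii)]; φR_n = 853.9 kN.

φR_n ≈ 854 kN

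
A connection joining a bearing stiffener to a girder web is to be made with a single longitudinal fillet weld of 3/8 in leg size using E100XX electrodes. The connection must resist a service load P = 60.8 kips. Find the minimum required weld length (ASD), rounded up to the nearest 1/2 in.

E100XX → F_EXX = 100 ksi.
Throat t_e = 0.707 × 0.375 = 0.2651 in.
r_n/Ω = (0.6 × 100 × 0.2651) / 2.0 = 7.954 kip/in.
L_req = P / (r_n/Ω) = 60.8 / 7.954 = 7.644 in total.
Round up → use L = 8 in.

L = 8 in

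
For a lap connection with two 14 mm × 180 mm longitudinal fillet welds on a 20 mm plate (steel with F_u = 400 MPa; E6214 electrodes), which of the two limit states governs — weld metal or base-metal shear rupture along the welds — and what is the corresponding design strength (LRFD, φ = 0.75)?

φR_n ≈ 994 kN (weld metal governs)

E62XX → F_EXX = 620 MPa.
t_e = 0.707 × 14 = 9.898 mm; L = 360 mm.
Weld metal: φR_n = 0.75 × 0.6 × 620 × 9.898 × 360 × 10⁻³ = 994.2 kN.
Base metal (shear rupture): φR_n = 0.75 × 0.6 × 400 × 20 × 360 × 10⁻³ = 1296 kN.
Governing: weld metal.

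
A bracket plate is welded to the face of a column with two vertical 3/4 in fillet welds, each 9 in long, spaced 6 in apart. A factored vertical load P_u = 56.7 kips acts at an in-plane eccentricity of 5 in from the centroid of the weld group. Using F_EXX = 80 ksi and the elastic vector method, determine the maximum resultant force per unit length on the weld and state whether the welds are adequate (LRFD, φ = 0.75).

Total weld length L_w = 18 in. Treat welds as unit-width lines.
Polar moment about centroid: J = 2[d³/12 + d(b/2)²] = 2[9³/12 + 9×3²] = 283.5 in³.
Direct shear f_v = P/L_w = 56.7 / 18 = 3.15 kip/in (vertical).
Torsion M = P·e = 56.7 × 5 = 283.5 kip·in.
Critical point at (x, y) = (3, 4.5) from centroid. f_tx = M·y/J = 4.5 kip/in; f_ty = M·x/J = 3 kip/in.
Resultant f_max = √[f_tx² + (f_v + f_ty)²] = √[4.5² + (3.15 + 3)²] = 7.621 kip/in.
Capacity per unit length: φr_n = 0.75 × 0.6 × 80 × (0.707 × 0.75) = 19.09 kip/in.
7.621 ≤ 19.09 → adequate.

f_max ≈ 7.62 kip/in; adequate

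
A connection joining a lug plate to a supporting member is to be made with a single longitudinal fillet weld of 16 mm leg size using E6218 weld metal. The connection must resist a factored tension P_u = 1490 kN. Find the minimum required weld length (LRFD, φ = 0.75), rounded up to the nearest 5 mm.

L = 475 mm

E62XX → F_EXX = 620 MPa.
Throat t_e = 0.707 × 16 = 11.31 mm.
φr_n = 0.75 × 0.6 × 620 × 11.31 × 10⁻³ = 3.156 kN/mm.
L_req = P_u / φr_n = 1490 / 3.156 = 472.1 mm total.
Round up → use L = 475 mm.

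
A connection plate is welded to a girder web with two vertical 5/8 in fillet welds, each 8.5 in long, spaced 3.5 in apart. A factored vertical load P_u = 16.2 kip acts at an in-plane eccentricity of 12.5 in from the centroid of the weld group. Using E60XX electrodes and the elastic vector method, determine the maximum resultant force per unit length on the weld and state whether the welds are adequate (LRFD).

f_max ≈ 6.45 kip/in; adequate

E60XX → F_EXX = 60 ksi.
Total weld length L_w = 17 in. Treat welds as unit-width lines.
Polar moment about centroid: J = 2[d³/12 + d(b/2)²] = 2[8.5³/12 + 8.5×1.75²] = 154.4 in³.
Direct shear f_v = P/L_w = 16.2 / 17 = 0.9529 kip/in (vertical).
Torsion M = P·e = 16.2 × 12.5 = 202.5 kip·in.
Critical point at (x, y) = (1.75, 4.25) from centroid. f_tx = M·y/J = 5.573 kip/in; f_ty = M·x/J = 2.295 kip/in.
Resultant f_max = √[f_tx² + (f_v + f_ty)²] = √[5.573² + (0.9529 + 2.295)²] = 6.451 kip/in.
Capacity per unit length: φr_n = 0.75 × 0.6 × 60 × (0.707 × 0.625) = 11.93 kip/in.
6.451 ≤ 11.93 → adequate.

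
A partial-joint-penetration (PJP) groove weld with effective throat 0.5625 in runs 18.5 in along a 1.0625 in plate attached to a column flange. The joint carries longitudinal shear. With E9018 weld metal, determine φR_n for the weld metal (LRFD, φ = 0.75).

E90XX → F_EXX = 90 ksi.
Effective throat (given) t_e = 0.5625 in.
A_we = 0.5625 × 18.5 = 10.41 in².
F_nw = 0.6 F_EXX = 54 ksi.
φR_n = 0.75 × 54 × 10.41 = 421.5 kip.

φR_n ≈ 421 kip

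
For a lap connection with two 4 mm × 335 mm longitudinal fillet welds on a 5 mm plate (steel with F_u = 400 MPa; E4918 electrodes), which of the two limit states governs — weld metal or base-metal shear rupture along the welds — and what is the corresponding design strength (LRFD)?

E49XX → F_EXX = 490 MPa.
t_e = 0.707 × 4 = 2.828 mm; L = 670 mm.
Weld metal: φR_n = 0.75 × 0.6 × 490 × 2.828 × 670 × 10⁻³ = 417.8 kN.
Base metal (shear rupture): φR_n = 0.75 × 0.6 × 400 × 5 × 670 × 10⁻³ = 603 kN.
Governing: weld metal.

φR_n ≈ 418 kN (weld metal governs)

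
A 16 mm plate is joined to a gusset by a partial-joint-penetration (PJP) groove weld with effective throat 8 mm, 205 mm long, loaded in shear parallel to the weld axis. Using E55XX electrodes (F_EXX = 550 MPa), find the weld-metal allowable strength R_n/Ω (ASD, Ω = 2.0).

Effective throat (given) t_e = 8 mm.
A_we = 8 × 205 = 1640 mm².
F_nw = 0.6 F_EXX = 330 MPa.
R_n/Ω = (330 × 1640) / 2.0 × 10⁻³ = 270.6 kN.

R_n/Ω ≈ 271 kN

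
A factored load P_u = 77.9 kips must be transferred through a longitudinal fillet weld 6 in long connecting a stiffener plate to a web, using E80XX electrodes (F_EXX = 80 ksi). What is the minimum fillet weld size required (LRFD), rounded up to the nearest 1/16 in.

w = 9/16 in

Total weld length L = 6 in.
Required throat t_e = P_u / (φ × 0.6 F_EXX × L) = 77.9 / (0.75 × 0.6 × 80 × 6) = 0.3606 in.
Required leg w = t_e / 0.707 = 0.5101 in → use 9/16 in.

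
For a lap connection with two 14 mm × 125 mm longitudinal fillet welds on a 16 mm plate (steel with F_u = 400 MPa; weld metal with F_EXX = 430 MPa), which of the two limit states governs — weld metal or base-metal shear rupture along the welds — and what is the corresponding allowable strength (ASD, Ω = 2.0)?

R_n/Ω ≈ 319 kN (weld metal governs)

t_e = 0.707 × 14 = 9.898 mm; L = 250 mm.
Weld metal: R_n/Ω = (1/2.0) × 0.6 × 430 × 9.898 × 250 × 10⁻³ = 319.2 kN.
Base metal (shear rupture): R_n/Ω = (1/2.0) × 0.6 × 400 × 16 × 250 × 10⁻³ = 480 kN.
Governing: weld metal.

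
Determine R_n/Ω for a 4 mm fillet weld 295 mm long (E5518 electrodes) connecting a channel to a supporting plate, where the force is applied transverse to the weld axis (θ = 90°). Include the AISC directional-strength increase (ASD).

E55XX → F_EXX = 550 MPa.
t_e = 0.707 × 4 = 2.828 mm; A_we = 2.828 × 295 = 834.3 mm².
Directional factor: 1.0 + 0.5 sin^1.5(90°) = 1.5.
F_nw = 0.6 × 550 × 1.5 = 495 MPa.
R_n/Ω = (495 × 834.3) / 2.0 × 10⁻³ = 206.5 kN.

R_n/Ω ≈ 206 kN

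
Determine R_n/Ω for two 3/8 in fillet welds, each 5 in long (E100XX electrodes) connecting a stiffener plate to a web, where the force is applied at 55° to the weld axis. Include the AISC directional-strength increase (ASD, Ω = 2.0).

R_n/Ω ≈ 109 kip

E100XX → F_EXX = 100 ksi.
t_e = 0.707 × 0.375 = 0.2651 in; A_we = 0.2651 × 10 = 2.651 in².
Directional factor: 1.0 + 0.5 sin^1.5(55°) = 1.371.
F_nw = 0.6 × 100 × 1.371 = 82.24 ksi.
R_n/Ω = (82.24 × 2.651) / 2.0 = 109 kip.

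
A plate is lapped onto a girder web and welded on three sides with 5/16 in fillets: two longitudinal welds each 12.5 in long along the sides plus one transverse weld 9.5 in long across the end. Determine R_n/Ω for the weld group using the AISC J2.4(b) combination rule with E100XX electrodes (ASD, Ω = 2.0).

R_n/Ω ≈ 235 kips

E100XX → F_EXX = 100 ksi.
t_e = 0.707 × 0.3125 = 0.2209 in.
R_nwl = 0.6 × 100 × 0.2209 × 25 = 331.4 kips (longitudinal, 2 welds).
R_nwt = 0.6 × 100 × 0.2209 × 9.5 = 125.9 kips (transverse, base value).
(i) R_nwl + R_nwt = 457.3 kips; (ii) 0.85 R_nwl + 1.5 R_nwt = 470.6 kips.
R_n = max = 470.6 kips [governs: (ii)]; R_n/Ω = 235.3 kips.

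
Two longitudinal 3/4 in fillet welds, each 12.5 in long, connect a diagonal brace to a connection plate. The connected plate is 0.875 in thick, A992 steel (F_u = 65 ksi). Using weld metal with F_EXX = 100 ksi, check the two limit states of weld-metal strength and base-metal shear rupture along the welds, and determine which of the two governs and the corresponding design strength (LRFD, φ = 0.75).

t_e = 0.707 × 0.75 = 0.5302 in; L = 25 in.
Weld metal: φR_n = 0.75 × 0.6 × 100 × 0.5302 × 25 = 596.5 kip.
Base metal (shear rupture): φR_n = 0.75 × 0.6 × 65 × 0.875 × 25 = 639.8 kip.
Governing: weld metal.

φR_n ≈ 597 kip (weld metal governs)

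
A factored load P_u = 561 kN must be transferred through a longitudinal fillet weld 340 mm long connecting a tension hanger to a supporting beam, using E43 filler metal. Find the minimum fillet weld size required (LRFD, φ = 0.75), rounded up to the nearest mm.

w = 13 mm

E43XX → F_EXX = 430 MPa.
Total weld length L = 340 mm.
Required throat t_e = P_u / (φ × 0.6 F_EXX × L) = 561 / (0.75 × 0.6 × 430 × 340 × 10⁻³) = 8.527 mm.
Required leg w = t_e / 0.707 = 12.06 mm → use 13 mm.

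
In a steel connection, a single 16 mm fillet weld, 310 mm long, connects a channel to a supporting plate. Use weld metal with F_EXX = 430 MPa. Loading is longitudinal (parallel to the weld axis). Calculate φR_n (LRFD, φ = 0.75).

φR_n ≈ 679 kN

Effective throat t_e = 0.707 × 16 = 11.31 mm.
Total length L = 310 mm; A_we = 11.31 × 310 = 3507 mm².
F_nw = 0.6 F_EXX = 0.6 × 430 = 258 MPa.
φR_n = 0.75 × 258 × 3507 × 10⁻³ = 678.6 kN.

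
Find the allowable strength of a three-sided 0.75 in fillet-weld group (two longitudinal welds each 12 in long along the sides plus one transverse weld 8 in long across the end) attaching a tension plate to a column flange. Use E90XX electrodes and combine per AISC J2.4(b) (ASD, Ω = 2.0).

E90XX → F_EXX = 90 ksi.
t_e = 0.707 × 0.75 = 0.5302 in.
R_nwl = 0.6 × 90 × 0.5302 × 24 = 687.2 kips (longitudinal, 2 welds).
R_nwt = 0.6 × 90 × 0.5302 × 8 = 229.1 kips (transverse, base value).
(i) R_nwl + R_nwt = 916.3 kips; (ii) 0.85 R_nwl + 1.5 R_nwt = 927.7 kips.
R_n = max = 927.7 kips [governs: (ii)]; R_n/Ω = 463.9 kips.

R_n/Ω ≈ 464 kips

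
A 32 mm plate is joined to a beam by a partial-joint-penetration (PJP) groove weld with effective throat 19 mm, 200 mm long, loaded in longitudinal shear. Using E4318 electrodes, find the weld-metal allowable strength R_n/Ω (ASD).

E43XX → F_EXX = 430 MPa.
Effective throat (given) t_e = 19 mm.
A_we = 19 × 200 = 3800 mm².
F_nw = 0.6 F_EXX = 258 MPa.
R_n/Ω = (258 × 3800) / 2.0 × 10⁻³ = 490.2 kN.

R_n/Ω ≈ 490 kN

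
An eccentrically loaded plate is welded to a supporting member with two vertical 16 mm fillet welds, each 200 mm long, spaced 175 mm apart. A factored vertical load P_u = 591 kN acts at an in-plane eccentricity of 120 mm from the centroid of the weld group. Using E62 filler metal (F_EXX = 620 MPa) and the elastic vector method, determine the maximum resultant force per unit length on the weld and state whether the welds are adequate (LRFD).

f_max ≈ 3310 N/mm; NOT adequate

Total weld length L_w = 400 mm. Treat welds as unit-width lines.
Polar moment about centroid: J = 2[d³/12 + d(b/2)²] = 2[200³/12 + 200×87.5²] = 4396000 mm³.
Direct shear f_v = P/L_w = 591×10³ / 400 = 1478 N/mm (vertical).
Torsion M = P·e = 591×10³ × 120 = 70920000 N·mm.
Critical point at (x, y) = (87.5, 100) from centroid. f_tx = M·y/J = 1613 N/mm; f_ty = M·x/J = 1412 N/mm.
Resultant f_max = √[f_tx² + (f_v + f_ty)²] = √[1613² + (1478 + 1412)²] = 3309 N/mm.
Capacity per unit length: φr_n = 0.75 × 0.6 × 620 × (0.707 × 16) = 3156 N/mm.
3309 > 3156 → NOT adequate.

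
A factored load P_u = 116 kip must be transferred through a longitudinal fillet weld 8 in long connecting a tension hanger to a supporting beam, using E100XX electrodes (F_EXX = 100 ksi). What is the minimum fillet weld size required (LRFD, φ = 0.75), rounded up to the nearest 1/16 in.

Total weld length L = 8 in.
Required throat t_e = P_u / (φ × 0.6 F_EXX × L) = 116 / (0.75 × 0.6 × 100 × 8) = 0.3222 in.
Required leg w = t_e / 0.707 = 0.4558 in → use 1/2 in.

w = 1/2 in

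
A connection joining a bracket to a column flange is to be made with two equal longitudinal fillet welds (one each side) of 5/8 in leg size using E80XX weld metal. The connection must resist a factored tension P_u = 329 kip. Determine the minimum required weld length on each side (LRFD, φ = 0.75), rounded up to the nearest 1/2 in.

E80XX → F_EXX = 80 ksi.
Throat t_e = 0.707 × 0.625 = 0.4419 in.
φr_n = 0.75 × 0.6 × 80 × 0.4419 = 15.91 kip/in.
L_req = P_u / φr_n = 329 / 15.91 = 20.68 in total.
Per side: 20.68 / 2 = 10.34 in.
Round up → use L = 10.5 in on each side.

L = 10.5 in on each side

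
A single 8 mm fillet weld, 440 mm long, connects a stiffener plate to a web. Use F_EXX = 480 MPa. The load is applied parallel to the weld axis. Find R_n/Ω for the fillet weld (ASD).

Effective throat t_e = 0.707 × 8 = 5.656 mm.
Total length L = 440 mm; A_we = 5.656 × 440 = 2489 mm².
F_nw = 0.6 F_EXX = 0.6 × 480 = 288 MPa.
R_n = 288 × 2489 × 10⁻³ = 716.7 kN; R_n/Ω = 716.7/2.0 = 358.4 kN.

R_n/Ω ≈ 358 kN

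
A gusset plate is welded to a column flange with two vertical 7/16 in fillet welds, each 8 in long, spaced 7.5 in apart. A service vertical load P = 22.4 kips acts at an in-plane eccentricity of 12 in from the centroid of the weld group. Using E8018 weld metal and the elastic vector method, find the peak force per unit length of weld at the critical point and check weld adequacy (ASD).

E80XX → F_EXX = 80 ksi.
Total weld length L_w = 16 in. Treat welds as unit-width lines.
Polar moment about centroid: J = 2[d³/12 + d(b/2)²] = 2[8³/12 + 8×3.75²] = 310.3 in³.
Direct shear f_v = P/L_w = 22.4 / 16 = 1.4 kip/in (vertical).
Torsion M = P·e = 22.4 × 12 = 268.8 kip·in.
Critical point at (x, y) = (3.75, 4) from centroid. f_tx = M·y/J = 3.465 kip/in; f_ty = M·x/J = 3.248 kip/in.
Resultant f_max = √[f_tx² + (f_v + f_ty)²] = √[3.465² + (1.4 + 3.248)²] = 5.797 kip/in.
Capacity per unit length: r_n/Ω = (1/2.0) × 0.6 × 80 × (0.707 × 0.4375) = 7.423 kip/in.
5.797 ≤ 7.423 → adequate.

f_max ≈ 5.8 kip/in; adequate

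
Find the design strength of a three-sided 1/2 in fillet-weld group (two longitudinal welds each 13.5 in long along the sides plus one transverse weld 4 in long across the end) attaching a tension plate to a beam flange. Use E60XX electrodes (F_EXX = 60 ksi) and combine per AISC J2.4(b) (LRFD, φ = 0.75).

t_e = 0.707 × 0.5 = 0.3535 in.
R_nwl = 0.6 × 60 × 0.3535 × 27 = 343.6 kip (longitudinal, 2 welds).
R_nwt = 0.6 × 60 × 0.3535 × 4 = 50.9 kip (transverse, base value).
(i) R_nwl + R_nwt = 394.5 kip; (ii) 0.85 R_nwl + 1.5 R_nwt = 368.4 kip.
R_n = max = 394.5 kip [governs: (i)]; φR_n = 295.9 kip.

φR_n ≈ 296 kip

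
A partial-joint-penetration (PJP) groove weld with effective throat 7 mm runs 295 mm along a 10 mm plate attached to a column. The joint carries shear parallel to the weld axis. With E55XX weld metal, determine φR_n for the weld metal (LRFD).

E55XX → F_EXX = 550 MPa.
Effective throat (given) t_e = 7 mm.
A_we = 7 × 295 = 2065 mm².
F_nw = 0.6 F_EXX = 330 MPa.
φR_n = 0.75 × 330 × 2065 × 10⁻³ = 511.1 kN.

φR_n ≈ 511 kN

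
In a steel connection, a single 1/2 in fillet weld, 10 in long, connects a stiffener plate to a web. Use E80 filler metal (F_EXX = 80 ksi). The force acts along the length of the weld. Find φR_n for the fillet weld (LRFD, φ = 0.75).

φR_n ≈ 127 kips

Effective throat t_e = 0.707 × 0.5 = 0.3535 in.
Total length L = 10 in; A_we = 0.3535 × 10 = 3.535 in².
F_nw = 0.6 F_EXX = 0.6 × 80 = 48 ksi.
φR_n = 0.75 × 48 × 3.535 = 127.3 kips.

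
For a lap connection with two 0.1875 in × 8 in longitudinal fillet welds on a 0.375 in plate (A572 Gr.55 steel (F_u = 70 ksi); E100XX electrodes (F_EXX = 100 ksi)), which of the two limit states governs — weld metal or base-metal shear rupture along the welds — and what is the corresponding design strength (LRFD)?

t_e = 0.707 × 0.1875 = 0.1326 in; L = 16 in.
Weld metal: φR_n = 0.75 × 0.6 × 100 × 0.1326 × 16 = 95.45 kips.
Base metal (shear rupture): φR_n = 0.75 × 0.6 × 70 × 0.375 × 16 = 189 kips.
Governing: weld metal.

φR_n ≈ 95.4 kips (weld metal governs)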